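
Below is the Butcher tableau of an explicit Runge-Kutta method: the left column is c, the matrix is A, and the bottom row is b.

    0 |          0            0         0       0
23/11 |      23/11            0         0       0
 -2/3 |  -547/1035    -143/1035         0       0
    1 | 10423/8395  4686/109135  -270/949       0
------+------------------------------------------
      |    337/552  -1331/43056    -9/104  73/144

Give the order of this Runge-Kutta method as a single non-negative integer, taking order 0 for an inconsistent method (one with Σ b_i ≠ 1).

b = (337/552, -1331/43056, -9/104, 73/144)
c = (0, 23/11, -2/3, 1)
Ac = (0, 0, -13/45, 102/365)
Σ b_i: 337/552·1 + (-1331/43056)·1 + (-9/104)·1 + 73/144·1 = 1 ✓
b·c: (-1331/43056)·23/11 + (-9/104)·(-2/3) + 73/144·1 = 1/2 ✓
b·c²: (-1331/43056)·529/121 + (-9/104)·4/9 + 73/144·1 = 1/3 ✓
b·Ac: (-9/104)·(-13/45) + 73/144·102/365 = 1/6 ✓
b·c³: (-1331/43056)·12167/1331 + (-9/104)·(-8/27) + 73/144·1 = 1/4 ✓
b·(c∘Ac): (-9/104)·26/135 + 73/144·102/365 = 1/8 ✓
b·Ac²: (-9/104)·(-299/495) + 73/144·246/4015 = 1/12 ✓
b·A²c: 73/144·6/73 = 1/24 ✓; 4 stages ⇒ order 4.

4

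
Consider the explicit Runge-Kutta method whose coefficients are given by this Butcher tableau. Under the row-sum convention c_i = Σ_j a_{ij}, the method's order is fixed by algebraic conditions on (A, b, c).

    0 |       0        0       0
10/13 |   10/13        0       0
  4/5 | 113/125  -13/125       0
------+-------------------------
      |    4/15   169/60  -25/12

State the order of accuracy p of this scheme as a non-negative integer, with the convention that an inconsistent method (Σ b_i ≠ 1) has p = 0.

b = (4/15, 169/60, -25/12)
c = (0, 10/13, 4/5)
Ac = (0, 0, -2/25)
Σ b_i: 4/15·1 + 169/60·1 + (-25/12)·1 = 1 ✓
b·c: 169/60·10/13 + (-25/12)·4/5 = 1/2 ✓
b·c²: 169/60·100/169 + (-25/12)·16/25 = 1/3 ✓
b·Ac: (-25/12)·(-2/25) = 1/6 ✓; 3 stages ⇒ order 3.

3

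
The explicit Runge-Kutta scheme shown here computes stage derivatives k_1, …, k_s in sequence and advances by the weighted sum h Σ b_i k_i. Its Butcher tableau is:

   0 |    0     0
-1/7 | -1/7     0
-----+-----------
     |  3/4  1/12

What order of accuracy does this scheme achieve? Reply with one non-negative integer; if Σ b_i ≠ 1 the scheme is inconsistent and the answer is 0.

0

b = (3/4, 1/12)
c = (0, -1/7)
Σ b_i: 3/4·1 + 1/12·1 = 5/6 ≠ 1 ⇒ order 0.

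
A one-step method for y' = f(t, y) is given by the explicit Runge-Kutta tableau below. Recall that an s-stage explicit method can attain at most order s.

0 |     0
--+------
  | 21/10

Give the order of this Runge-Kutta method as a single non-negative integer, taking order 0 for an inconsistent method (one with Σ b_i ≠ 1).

b = (21/10)
c = (0)
Σ b_i: 21/10·1 = 21/10 ≠ 1 ⇒ order 0.

0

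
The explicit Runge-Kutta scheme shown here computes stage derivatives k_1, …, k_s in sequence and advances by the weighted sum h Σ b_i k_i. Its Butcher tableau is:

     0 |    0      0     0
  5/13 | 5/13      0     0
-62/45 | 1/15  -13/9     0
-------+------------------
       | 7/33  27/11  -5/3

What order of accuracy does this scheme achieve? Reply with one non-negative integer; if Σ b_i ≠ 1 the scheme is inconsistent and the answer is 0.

1

b = (7/33, 27/11, -5/3)
c = (0, 5/13, -62/45)
Ac = (0, 0, -5/9)
Σ b_i: 7/33·1 + 27/11·1 + (-5/3)·1 = 1 ✓
b·c: 27/11·5/13 + (-5/3)·(-62/45) = 12511/3861 ≠ 1/2 ⇒ order 1.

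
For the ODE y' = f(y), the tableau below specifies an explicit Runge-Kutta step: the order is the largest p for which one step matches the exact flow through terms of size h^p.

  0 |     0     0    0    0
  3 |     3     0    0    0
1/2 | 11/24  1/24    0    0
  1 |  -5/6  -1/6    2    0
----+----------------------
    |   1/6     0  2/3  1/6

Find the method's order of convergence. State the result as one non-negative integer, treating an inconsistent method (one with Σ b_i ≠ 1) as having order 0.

b = (1/6, 0, 2/3, 1/6)
c = (0, 3, 1/2, 1)
Ac = (0, 0, 1/8, 1/2)
Σ b_i: 1/6·1 + 2/3·1 + 1/6·1 = 1 ✓
b·c: 2/3·1/2 + 1/6·1 = 1/2 ✓
b·c²: 2/3·1/4 + 1/6·1 = 1/3 ✓
b·Ac: 2/3·1/8 + 1/6·1/2 = 1/6 ✓
b·c³: 2/3·1/8 + 1/6·1 = 1/4 ✓
b·(c∘Ac): 2/3·1/16 + 1/6·1/2 = 1/8 ✓
b·Ac²: 2/3·3/8 + 1/6·(-1) = 1/12 ✓
b·A²c: 1/6·1/4 = 1/24 ✓; 4 stages ⇒ order 4.

4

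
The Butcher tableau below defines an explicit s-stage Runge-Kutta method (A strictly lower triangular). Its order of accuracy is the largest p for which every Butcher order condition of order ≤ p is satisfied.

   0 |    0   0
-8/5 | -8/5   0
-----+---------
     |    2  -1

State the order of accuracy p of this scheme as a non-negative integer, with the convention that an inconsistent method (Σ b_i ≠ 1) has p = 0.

b = (2, -1)
c = (0, -8/5)
Σ b_i: 2·1 + (-1)·1 = 1 ✓
b·c: (-1)·(-8/5) = 8/5 ≠ 1/2 ⇒ order 1.

1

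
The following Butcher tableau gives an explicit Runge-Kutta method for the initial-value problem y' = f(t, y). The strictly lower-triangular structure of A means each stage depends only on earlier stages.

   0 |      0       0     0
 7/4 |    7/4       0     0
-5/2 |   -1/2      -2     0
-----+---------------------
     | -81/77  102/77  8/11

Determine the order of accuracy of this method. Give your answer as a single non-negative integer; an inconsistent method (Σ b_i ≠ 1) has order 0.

b = (-81/77, 102/77, 8/11)
c = (0, 7/4, -5/2)
Ac = (0, 0, -7/2)
Σ b_i: (-81/77)·1 + 102/77·1 + 8/11·1 = 1 ✓
b·c: 102/77·7/4 + 8/11·(-5/2) = 1/2 ✓
b·c²: 102/77·49/16 + 8/11·25/4 = 757/88 ≠ 1/3 ⇒ order 2.
b·Ac: 8/11·(-7/2) = -28/11 ≠ 1/6

2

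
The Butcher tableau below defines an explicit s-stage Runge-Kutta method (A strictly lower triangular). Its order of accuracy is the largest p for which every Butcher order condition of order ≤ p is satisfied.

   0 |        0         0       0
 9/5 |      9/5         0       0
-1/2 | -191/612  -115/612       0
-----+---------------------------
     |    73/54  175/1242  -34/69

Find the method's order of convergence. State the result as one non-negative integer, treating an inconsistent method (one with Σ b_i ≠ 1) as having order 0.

3

b = (73/54, 175/1242, -34/69)
c = (0, 9/5, -1/2)
Ac = (0, 0, -23/68)
Σ b_i: 73/54·1 + 175/1242·1 + (-34/69)·1 = 1 ✓
b·c: 175/1242·9/5 + (-34/69)·(-1/2) = 1/2 ✓
b·c²: 175/1242·81/25 + (-34/69)·1/4 = 1/3 ✓
b·Ac: (-34/69)·(-23/68) = 1/6 ✓; 3 stages ⇒ order 3.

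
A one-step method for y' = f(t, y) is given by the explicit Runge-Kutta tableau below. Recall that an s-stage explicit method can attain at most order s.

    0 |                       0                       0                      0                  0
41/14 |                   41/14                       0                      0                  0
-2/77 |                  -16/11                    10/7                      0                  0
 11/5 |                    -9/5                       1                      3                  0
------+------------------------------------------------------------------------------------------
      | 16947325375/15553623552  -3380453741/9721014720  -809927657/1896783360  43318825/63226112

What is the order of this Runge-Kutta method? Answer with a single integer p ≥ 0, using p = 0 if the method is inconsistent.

b = (16947325375/15553623552, -3380453741/9721014720, -809927657/1896783360, 43318825/63226112)
c = (0, 41/14, -2/77, 11/5)
Ac = (0, 0, 205/49, 439/154)
Σ b_i: 16947325375/15553623552·1 + (-3380453741/9721014720)·1 + (-809927657/1896783360)·1 + 43318825/63226112·1 = 1 ✓
b·c: (-3380453741/9721014720)·41/14 + (-809927657/1896783360)·(-2/77) + 43318825/63226112·11/5 = 1/2 ✓
b·c²: (-3380453741/9721014720)·1681/196 + (-809927657/1896783360)·4/5929 + 43318825/63226112·121/25 = 1/3 ✓
b·Ac: (-809927657/1896783360)·205/49 + 43318825/63226112·439/154 = 1/6 ✓
b·c³: (-3380453741/9721014720)·68921/2744 + (-809927657/1896783360)·(-8/456533) + 43318825/63226112·1331/125 = -70054608863/48684106240 ≠ 1/4 ⇒ order 3.
b·(c∘Ac): (-809927657/1896783360)·(-410/3773) + 43318825/63226112·439/70 = 80733769897/18588476928 ≠ 1/8
b·Ac²: (-809927657/1896783360)·8405/686 + 43318825/63226112·203449/23716 = 9432518003/14605231872 ≠ 1/12
b·A²c: 43318825/63226112·615/49 = 26641077375/3098079488 ≠ 1/24

3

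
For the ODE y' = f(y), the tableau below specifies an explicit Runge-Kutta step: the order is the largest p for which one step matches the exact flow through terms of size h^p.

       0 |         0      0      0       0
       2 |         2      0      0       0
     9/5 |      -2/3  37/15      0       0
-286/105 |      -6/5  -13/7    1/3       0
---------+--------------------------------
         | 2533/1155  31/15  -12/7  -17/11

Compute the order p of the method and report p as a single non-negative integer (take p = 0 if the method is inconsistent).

b = (2533/1155, 31/15, -12/7, -17/11)
c = (0, 2, 9/5, -286/105)
Ac = (0, 0, 74/15, -109/35)
Σ b_i: 2533/1155·1 + 31/15·1 + (-12/7)·1 + (-17/11)·1 = 1 ✓
b·c: 31/15·2 + (-12/7)·9/5 + (-17/11)·(-286/105) = 184/35 ≠ 1/2 ⇒ order 1.

1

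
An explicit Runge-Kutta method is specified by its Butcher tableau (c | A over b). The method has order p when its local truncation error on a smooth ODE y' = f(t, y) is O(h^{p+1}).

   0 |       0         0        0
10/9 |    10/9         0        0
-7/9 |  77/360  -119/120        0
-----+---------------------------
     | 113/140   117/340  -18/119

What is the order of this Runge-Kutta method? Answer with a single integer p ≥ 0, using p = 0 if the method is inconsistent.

b = (113/140, 117/340, -18/119)
c = (0, 10/9, -7/9)
Ac = (0, 0, -119/108)
Σ b_i: 113/140·1 + 117/340·1 + (-18/119)·1 = 1 ✓
b·c: 117/340·10/9 + (-18/119)·(-7/9) = 1/2 ✓
b·c²: 117/340·100/81 + (-18/119)·49/81 = 1/3 ✓
b·Ac: (-18/119)·(-119/108) = 1/6 ✓; 3 stages ⇒ order 3.

3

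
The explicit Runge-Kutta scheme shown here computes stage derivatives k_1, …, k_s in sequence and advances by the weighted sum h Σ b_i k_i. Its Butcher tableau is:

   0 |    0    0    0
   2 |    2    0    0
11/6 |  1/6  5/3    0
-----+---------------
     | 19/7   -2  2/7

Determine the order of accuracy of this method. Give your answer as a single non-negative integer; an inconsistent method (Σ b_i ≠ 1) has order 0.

1

b = (19/7, -2, 2/7)
c = (0, 2, 11/6)
Ac = (0, 0, 10/3)
Σ b_i: 19/7·1 + (-2)·1 + 2/7·1 = 1 ✓
b·c: (-2)·2 + 2/7·11/6 = -73/21 ≠ 1/2 ⇒ order 1.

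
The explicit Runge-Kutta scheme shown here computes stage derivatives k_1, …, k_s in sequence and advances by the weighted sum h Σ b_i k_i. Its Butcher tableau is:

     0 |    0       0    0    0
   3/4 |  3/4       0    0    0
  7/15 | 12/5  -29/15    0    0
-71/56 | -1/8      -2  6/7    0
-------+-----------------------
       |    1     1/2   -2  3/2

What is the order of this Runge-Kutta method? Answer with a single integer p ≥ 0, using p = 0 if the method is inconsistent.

b = (1, 1/2, -2, 3/2)
c = (0, 3/4, 7/15, -71/56)
Ac = (0, 0, -29/20, -11/10)
Σ b_i: 1·1 + 1/2·1 + (-2)·1 + 3/2·1 = 1 ✓
b·c: 1/2·3/4 + (-2)·7/15 + 3/2·(-71/56) = -4133/1680 ≠ 1/2 ⇒ order 1.

1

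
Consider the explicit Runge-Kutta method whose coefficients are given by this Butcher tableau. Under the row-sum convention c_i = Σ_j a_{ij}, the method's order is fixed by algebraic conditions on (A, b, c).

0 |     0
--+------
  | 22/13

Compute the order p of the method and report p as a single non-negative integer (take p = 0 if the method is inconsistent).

0

b = (22/13)
c = (0)
Σ b_i: 22/13·1 = 22/13 ≠ 1 ⇒ order 0.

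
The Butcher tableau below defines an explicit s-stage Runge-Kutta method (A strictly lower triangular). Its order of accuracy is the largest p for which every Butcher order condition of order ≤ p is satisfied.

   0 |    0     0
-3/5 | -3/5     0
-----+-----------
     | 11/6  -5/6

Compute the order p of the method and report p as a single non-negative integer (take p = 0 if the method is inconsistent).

2

b = (11/6, -5/6)
c = (0, -3/5)
Σ b_i: 11/6·1 + (-5/6)·1 = 1 ✓
b·c: (-5/6)·(-3/5) = 1/2 ✓; 2 stages ⇒ order 2.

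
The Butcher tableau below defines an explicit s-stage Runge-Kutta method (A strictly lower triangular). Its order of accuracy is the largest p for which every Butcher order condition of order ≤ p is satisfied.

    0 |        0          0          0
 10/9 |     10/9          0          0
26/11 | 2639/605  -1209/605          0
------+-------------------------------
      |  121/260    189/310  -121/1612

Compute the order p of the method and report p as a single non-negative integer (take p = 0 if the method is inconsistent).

3

b = (121/260, 189/310, -121/1612)
c = (0, 10/9, 26/11)
Ac = (0, 0, -806/363)
Σ b_i: 121/260·1 + 189/310·1 + (-121/1612)·1 = 1 ✓
b·c: 189/310·10/9 + (-121/1612)·26/11 = 1/2 ✓
b·c²: 189/310·100/81 + (-121/1612)·676/121 = 1/3 ✓
b·Ac: (-121/1612)·(-806/363) = 1/6 ✓; 3 stages ⇒ order 3.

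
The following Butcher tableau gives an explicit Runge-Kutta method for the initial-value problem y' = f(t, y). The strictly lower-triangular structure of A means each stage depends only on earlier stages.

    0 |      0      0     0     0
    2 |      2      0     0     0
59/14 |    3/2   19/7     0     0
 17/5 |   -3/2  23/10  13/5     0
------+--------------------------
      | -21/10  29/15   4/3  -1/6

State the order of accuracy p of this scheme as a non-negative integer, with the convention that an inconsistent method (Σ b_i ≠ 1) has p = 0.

1

b = (-21/10, 29/15, 4/3, -1/6)
c = (0, 2, 59/14, 17/5)
Ac = (0, 0, 38/7, 1089/70)
Σ b_i: (-21/10)·1 + 29/15·1 + 4/3·1 + (-1/6)·1 = 1 ✓
b·c: 29/15·2 + 4/3·59/14 + (-1/6)·17/5 = 1873/210 ≠ 1/2 ⇒ order 1.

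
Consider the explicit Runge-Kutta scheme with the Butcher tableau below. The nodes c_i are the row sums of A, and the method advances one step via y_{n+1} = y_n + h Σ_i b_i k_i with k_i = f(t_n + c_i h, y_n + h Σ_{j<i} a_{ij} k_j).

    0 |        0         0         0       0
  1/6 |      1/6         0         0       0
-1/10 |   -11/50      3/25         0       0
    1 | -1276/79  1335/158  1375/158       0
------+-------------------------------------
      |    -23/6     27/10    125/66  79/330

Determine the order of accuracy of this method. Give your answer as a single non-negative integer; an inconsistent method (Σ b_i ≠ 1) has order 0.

4

b = (-23/6, 27/10, 125/66, 79/330)
c = (0, 1/6, -1/10, 1)
Ac = (0, 0, 1/50, 85/158)
Σ b_i: (-23/6)·1 + 27/10·1 + 125/66·1 + 79/330·1 = 1 ✓
b·c: 27/10·1/6 + 125/66·(-1/10) + 79/330·1 = 1/2 ✓
b·c²: 27/10·1/36 + 125/66·1/100 + 79/330·1 = 1/3 ✓
b·Ac: 125/66·1/50 + 79/330·85/158 = 1/6 ✓
b·c³: 27/10·1/216 + 125/66·(-1/1000) + 79/330·1 = 1/4 ✓
b·(c∘Ac): 125/66·(-1/500) + 79/330·85/158 = 1/8 ✓
b·Ac²: 125/66·1/300 + 79/330·305/948 = 1/12 ✓
b·A²c: 79/330·55/316 = 1/24 ✓; 4 stages ⇒ order 4.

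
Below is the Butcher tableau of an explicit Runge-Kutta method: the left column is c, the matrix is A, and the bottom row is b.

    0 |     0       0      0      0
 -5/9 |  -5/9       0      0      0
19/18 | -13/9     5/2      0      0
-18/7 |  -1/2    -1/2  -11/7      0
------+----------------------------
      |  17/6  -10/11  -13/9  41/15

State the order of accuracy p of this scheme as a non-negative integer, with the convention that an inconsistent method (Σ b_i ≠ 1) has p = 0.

b = (17/6, -10/11, -13/9, 41/15)
c = (0, -5/9, 19/18, -18/7)
Ac = (0, 0, -25/18, -29/21)
Σ b_i: 17/6·1 + (-10/11)·1 + (-13/9)·1 + 41/15·1 = 3181/990 ≠ 1 ⇒ order 0.

0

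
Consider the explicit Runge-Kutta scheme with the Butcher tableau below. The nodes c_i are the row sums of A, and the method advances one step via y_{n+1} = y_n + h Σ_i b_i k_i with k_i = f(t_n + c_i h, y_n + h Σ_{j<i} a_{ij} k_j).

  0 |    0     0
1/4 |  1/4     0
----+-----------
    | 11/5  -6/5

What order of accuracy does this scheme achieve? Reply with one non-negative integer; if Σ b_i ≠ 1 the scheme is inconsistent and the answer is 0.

1

b = (11/5, -6/5)
c = (0, 1/4)
Σ b_i: 11/5·1 + (-6/5)·1 = 1 ✓
b·c: (-6/5)·1/4 = -3/10 ≠ 1/2 ⇒ order 1.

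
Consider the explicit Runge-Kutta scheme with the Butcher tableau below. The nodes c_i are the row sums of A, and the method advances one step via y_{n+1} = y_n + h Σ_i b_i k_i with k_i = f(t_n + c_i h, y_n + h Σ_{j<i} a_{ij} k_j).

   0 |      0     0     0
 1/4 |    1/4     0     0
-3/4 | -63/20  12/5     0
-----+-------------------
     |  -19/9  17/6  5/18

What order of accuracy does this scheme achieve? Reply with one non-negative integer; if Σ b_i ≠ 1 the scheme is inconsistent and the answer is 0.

b = (-19/9, 17/6, 5/18)
c = (0, 1/4, -3/4)
Ac = (0, 0, 3/5)
Σ b_i: (-19/9)·1 + 17/6·1 + 5/18·1 = 1 ✓
b·c: 17/6·1/4 + 5/18·(-3/4) = 1/2 ✓
b·c²: 17/6·1/16 + 5/18·9/16 = 1/3 ✓
b·Ac: 5/18·3/5 = 1/6 ✓; 3 stages ⇒ order 3.

3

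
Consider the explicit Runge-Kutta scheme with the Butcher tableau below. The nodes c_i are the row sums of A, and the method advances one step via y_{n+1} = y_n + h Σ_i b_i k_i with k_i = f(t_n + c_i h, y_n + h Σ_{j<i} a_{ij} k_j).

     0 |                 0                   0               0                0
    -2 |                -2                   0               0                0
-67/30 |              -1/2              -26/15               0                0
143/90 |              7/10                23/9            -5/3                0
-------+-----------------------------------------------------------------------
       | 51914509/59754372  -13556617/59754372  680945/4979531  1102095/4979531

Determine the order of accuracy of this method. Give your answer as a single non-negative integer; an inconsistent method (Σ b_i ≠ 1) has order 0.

3

b = (51914509/59754372, -13556617/59754372, 680945/4979531, 1102095/4979531)
c = (0, -2, -67/30, 143/90)
Ac = (0, 0, 52/15, -25/18)
Σ b_i: 51914509/59754372·1 + (-13556617/59754372)·1 + 680945/4979531·1 + 1102095/4979531·1 = 1 ✓
b·c: (-13556617/59754372)·(-2) + 680945/4979531·(-67/30) + 1102095/4979531·143/90 = 1/2 ✓
b·c²: (-13556617/59754372)·4 + 680945/4979531·4489/900 + 1102095/4979531·20449/8100 = 1/3 ✓
b·Ac: 680945/4979531·52/15 + 1102095/4979531·(-25/18) = 1/6 ✓
b·c³: (-13556617/59754372)·(-8) + 680945/4979531·(-300763/27000) + 1102095/4979531·2924207/729000 = 11893297577/10083550275 ≠ 1/4 ⇒ order 3.
b·(c∘Ac): 680945/4979531·(-1742/225) + 1102095/4979531·(-715/324) = -1386741577/896315580 ≠ 1/8
b·Ac²: 680945/4979531·(-104/15) + 1102095/4979531·1031/540 = -31404403/59754372 ≠ 1/12
b·A²c: 1102095/4979531·(-52/9) = -6367660/4979531 ≠ 1/24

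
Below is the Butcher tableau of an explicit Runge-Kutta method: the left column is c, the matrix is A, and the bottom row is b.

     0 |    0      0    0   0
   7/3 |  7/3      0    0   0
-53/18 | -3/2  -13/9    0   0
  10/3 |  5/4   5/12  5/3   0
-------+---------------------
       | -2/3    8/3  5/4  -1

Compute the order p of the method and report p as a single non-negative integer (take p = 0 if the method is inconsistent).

0

b = (-2/3, 8/3, 5/4, -1)
c = (0, 7/3, -53/18, 10/3)
Ac = (0, 0, -91/27, -425/108)
Σ b_i: (-2/3)·1 + 8/3·1 + 5/4·1 + (-1)·1 = 9/4 ≠ 1 ⇒ order 0.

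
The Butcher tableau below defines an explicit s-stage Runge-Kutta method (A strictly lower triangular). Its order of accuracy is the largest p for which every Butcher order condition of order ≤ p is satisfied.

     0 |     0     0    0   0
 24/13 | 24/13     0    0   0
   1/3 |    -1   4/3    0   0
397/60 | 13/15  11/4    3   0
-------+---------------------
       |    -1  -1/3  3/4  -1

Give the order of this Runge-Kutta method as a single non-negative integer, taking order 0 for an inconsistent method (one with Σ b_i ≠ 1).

0

b = (-1, -1/3, 3/4, -1)
c = (0, 24/13, 1/3, 397/60)
Ac = (0, 0, 32/13, 79/13)
Σ b_i: (-1)·1 + (-1/3)·1 + 3/4·1 + (-1)·1 = -19/12 ≠ 1 ⇒ order 0.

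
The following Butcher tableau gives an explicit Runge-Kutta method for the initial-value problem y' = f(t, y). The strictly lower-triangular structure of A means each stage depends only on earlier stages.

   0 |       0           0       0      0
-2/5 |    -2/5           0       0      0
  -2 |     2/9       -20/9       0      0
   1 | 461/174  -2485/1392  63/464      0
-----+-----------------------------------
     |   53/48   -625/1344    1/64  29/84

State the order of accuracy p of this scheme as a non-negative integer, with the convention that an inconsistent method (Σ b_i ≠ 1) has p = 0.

b = (53/48, -625/1344, 1/64, 29/84)
c = (0, -2/5, -2, 1)
Ac = (0, 0, 8/9, 77/174)
Σ b_i: 53/48·1 + (-625/1344)·1 + 1/64·1 + 29/84·1 = 1 ✓
b·c: (-625/1344)·(-2/5) + 1/64·(-2) + 29/84·1 = 1/2 ✓
b·c²: (-625/1344)·4/25 + 1/64·4 + 29/84·1 = 1/3 ✓
b·Ac: 1/64·8/9 + 29/84·77/174 = 1/6 ✓
b·c³: (-625/1344)·(-8/125) + 1/64·(-8) + 29/84·1 = 1/4 ✓
b·(c∘Ac): 1/64·(-16/9) + 29/84·77/174 = 1/8 ✓
b·Ac²: 1/64·(-16/45) + 29/84·112/435 = 1/12 ✓
b·A²c: 29/84·7/58 = 1/24 ✓; 4 stages ⇒ order 4.

4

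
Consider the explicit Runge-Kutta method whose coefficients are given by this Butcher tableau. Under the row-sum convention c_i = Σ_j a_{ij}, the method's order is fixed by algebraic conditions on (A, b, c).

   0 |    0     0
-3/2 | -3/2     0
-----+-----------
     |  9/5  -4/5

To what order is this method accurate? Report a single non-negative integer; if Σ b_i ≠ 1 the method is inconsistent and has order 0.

1

b = (9/5, -4/5)
c = (0, -3/2)
Σ b_i: 9/5·1 + (-4/5)·1 = 1 ✓
b·c: (-4/5)·(-3/2) = 6/5 ≠ 1/2 ⇒ order 1.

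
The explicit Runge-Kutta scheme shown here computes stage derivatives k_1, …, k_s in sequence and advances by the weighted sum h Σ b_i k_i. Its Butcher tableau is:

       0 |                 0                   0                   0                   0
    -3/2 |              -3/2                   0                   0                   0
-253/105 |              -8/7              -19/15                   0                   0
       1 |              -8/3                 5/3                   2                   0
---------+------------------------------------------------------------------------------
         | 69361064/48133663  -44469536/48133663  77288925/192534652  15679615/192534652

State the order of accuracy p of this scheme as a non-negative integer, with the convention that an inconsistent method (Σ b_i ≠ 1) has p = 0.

b = (69361064/48133663, -44469536/48133663, 77288925/192534652, 15679615/192534652)
c = (0, -3/2, -253/105, 1)
Ac = (0, 0, 19/10, -1537/210)
Σ b_i: 69361064/48133663·1 + (-44469536/48133663)·1 + 77288925/192534652·1 + 15679615/192534652·1 = 1 ✓
b·c: (-44469536/48133663)·(-3/2) + 77288925/192534652·(-253/105) + 15679615/192534652·1 = 1/2 ✓
b·c²: (-44469536/48133663)·9/4 + 77288925/192534652·64009/11025 + 15679615/192534652·1 = 1/3 ✓
b·Ac: 77288925/192534652·19/10 + 15679615/192534652·(-1537/210) = 1/6 ✓
b·c³: (-44469536/48133663)·(-27/8) + 77288925/192534652·(-16194277/1157625) + 15679615/192534652·1 = -73268029511/30324207690 ≠ 1/4 ⇒ order 3.
b·(c∘Ac): 77288925/192534652·(-4807/1050) + 15679615/192534652·(-1537/210) = -1405787725/577603956 ≠ 1/8
b·Ac²: 77288925/192534652·(-57/20) + 15679615/192534652·677447/44100 = 3243034301/30324207690 ≠ 1/12
b·A²c: 15679615/192534652·19/5 = 59582537/192534652 ≠ 1/24

3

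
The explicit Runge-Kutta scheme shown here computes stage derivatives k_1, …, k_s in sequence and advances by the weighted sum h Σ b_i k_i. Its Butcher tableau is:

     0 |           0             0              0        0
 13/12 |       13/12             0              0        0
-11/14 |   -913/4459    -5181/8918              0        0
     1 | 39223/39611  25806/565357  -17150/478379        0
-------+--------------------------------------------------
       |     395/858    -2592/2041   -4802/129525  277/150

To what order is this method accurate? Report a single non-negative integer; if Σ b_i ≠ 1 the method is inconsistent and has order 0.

4

b = (395/858, -2592/2041, -4802/129525, 277/150)
c = (0, 13/12, -11/14, 1)
Ac = (0, 0, -1727/2744, 43/554)
Σ b_i: 395/858·1 + (-2592/2041)·1 + (-4802/129525)·1 + 277/150·1 = 1 ✓
b·c: (-2592/2041)·13/12 + (-4802/129525)·(-11/14) + 277/150·1 = 1/2 ✓
b·c²: (-2592/2041)·169/144 + (-4802/129525)·121/196 + 277/150·1 = 1/3 ✓
b·Ac: (-4802/129525)·(-1727/2744) + 277/150·43/554 = 1/6 ✓
b·c³: (-2592/2041)·2197/1728 + (-4802/129525)·(-1331/2744) + 277/150·1 = 1/4 ✓
b·(c∘Ac): (-4802/129525)·18997/38416 + 277/150·43/554 = 1/8 ✓
b·Ac²: (-4802/129525)·(-22451/32928) + 277/150·209/6648 = 1/12 ✓
b·A²c: 277/150·25/1108 = 1/24 ✓; 4 stages ⇒ order 4.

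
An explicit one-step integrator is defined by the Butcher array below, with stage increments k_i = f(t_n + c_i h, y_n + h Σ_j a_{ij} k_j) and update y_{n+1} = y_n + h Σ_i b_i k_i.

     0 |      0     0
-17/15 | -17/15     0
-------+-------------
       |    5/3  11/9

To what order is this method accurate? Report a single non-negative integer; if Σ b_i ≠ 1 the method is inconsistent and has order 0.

b = (5/3, 11/9)
c = (0, -17/15)
Σ b_i: 5/3·1 + 11/9·1 = 26/9 ≠ 1 ⇒ order 0.

0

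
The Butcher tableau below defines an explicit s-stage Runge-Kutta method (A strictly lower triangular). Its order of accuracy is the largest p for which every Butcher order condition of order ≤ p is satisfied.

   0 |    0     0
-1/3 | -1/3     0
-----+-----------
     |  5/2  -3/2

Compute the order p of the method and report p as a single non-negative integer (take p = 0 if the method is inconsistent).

2

b = (5/2, -3/2)
c = (0, -1/3)
Σ b_i: 5/2·1 + (-3/2)·1 = 1 ✓
b·c: (-3/2)·(-1/3) = 1/2 ✓; 2 stages ⇒ order 2.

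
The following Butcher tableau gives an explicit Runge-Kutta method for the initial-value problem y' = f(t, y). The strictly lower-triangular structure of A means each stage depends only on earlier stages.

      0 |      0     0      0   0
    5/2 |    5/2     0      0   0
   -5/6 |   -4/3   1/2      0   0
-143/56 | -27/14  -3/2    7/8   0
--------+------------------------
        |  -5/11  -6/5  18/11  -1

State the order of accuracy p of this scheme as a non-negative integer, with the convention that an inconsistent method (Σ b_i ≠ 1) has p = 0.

b = (-5/11, -6/5, 18/11, -1)
c = (0, 5/2, -5/6, -143/56)
Ac = (0, 0, 5/4, -215/48)
Σ b_i: (-5/11)·1 + (-6/5)·1 + 18/11·1 + (-1)·1 = -56/55 ≠ 1 ⇒ order 0.

0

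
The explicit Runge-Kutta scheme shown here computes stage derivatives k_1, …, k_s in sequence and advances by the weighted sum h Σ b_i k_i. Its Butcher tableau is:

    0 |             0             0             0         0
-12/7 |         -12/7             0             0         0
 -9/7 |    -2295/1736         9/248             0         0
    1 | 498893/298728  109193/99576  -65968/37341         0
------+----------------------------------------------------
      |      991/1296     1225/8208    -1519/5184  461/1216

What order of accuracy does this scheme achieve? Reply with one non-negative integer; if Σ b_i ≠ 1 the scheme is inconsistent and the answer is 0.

b = (991/1296, 1225/8208, -1519/5184, 461/1216)
c = (0, -12/7, -9/7, 1)
Ac = (0, 0, -27/434, 361/922)
Σ b_i: 991/1296·1 + 1225/8208·1 + (-1519/5184)·1 + 461/1216·1 = 1 ✓
b·c: 1225/8208·(-12/7) + (-1519/5184)·(-9/7) + 461/1216·1 = 1/2 ✓
b·c²: 1225/8208·144/49 + (-1519/5184)·81/49 + 461/1216·1 = 1/3 ✓
b·Ac: (-1519/5184)·(-27/434) + 461/1216·361/922 = 1/6 ✓
b·c³: 1225/8208·(-1728/343) + (-1519/5184)·(-729/343) + 461/1216·1 = 1/4 ✓
b·(c∘Ac): (-1519/5184)·243/3038 + 461/1216·361/922 = 1/8 ✓
b·Ac²: (-1519/5184)·162/1519 + 461/1216·418/1383 = 1/12 ✓
b·A²c: 461/1216·152/1383 = 1/24 ✓; 4 stages ⇒ order 4.

4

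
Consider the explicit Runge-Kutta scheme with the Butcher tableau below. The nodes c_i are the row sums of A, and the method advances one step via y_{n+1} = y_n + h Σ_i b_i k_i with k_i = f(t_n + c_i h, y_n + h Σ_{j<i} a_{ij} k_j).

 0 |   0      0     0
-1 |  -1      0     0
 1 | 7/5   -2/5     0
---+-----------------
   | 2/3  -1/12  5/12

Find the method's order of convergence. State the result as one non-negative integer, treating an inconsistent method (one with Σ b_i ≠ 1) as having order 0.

b = (2/3, -1/12, 5/12)
c = (0, -1, 1)
Ac = (0, 0, 2/5)
Σ b_i: 2/3·1 + (-1/12)·1 + 5/12·1 = 1 ✓
b·c: (-1/12)·(-1) + 5/12·1 = 1/2 ✓
b·c²: (-1/12)·1 + 5/12·1 = 1/3 ✓
b·Ac: 5/12·2/5 = 1/6 ✓; 3 stages ⇒ order 3.

3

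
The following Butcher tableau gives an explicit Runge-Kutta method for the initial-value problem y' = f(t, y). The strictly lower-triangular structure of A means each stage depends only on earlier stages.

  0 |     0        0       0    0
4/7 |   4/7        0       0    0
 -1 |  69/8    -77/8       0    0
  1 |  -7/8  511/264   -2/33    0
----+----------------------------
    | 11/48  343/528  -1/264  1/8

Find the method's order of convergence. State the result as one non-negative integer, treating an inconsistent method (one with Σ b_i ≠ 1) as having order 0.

b = (11/48, 343/528, -1/264, 1/8)
c = (0, 4/7, -1, 1)
Ac = (0, 0, -11/2, 7/6)
Σ b_i: 11/48·1 + 343/528·1 + (-1/264)·1 + 1/8·1 = 1 ✓
b·c: 343/528·4/7 + (-1/264)·(-1) + 1/8·1 = 1/2 ✓
b·c²: 343/528·16/49 + (-1/264)·1 + 1/8·1 = 1/3 ✓
b·Ac: (-1/264)·(-11/2) + 1/8·7/6 = 1/6 ✓
b·c³: 343/528·64/343 + (-1/264)·(-1) + 1/8·1 = 1/4 ✓
b·(c∘Ac): (-1/264)·11/2 + 1/8·7/6 = 1/8 ✓
b·Ac²: (-1/264)·(-22/7) + 1/8·4/7 = 1/12 ✓
b·A²c: 1/8·1/3 = 1/24 ✓; 4 stages ⇒ order 4.

4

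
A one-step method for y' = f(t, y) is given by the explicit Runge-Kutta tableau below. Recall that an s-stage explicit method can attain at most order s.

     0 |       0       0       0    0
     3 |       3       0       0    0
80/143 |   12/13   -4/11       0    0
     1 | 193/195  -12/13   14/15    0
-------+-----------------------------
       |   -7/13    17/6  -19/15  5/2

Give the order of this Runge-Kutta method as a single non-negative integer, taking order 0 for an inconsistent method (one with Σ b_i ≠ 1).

b = (-7/13, 17/6, -19/15, 5/2)
c = (0, 3, 80/143, 1)
Ac = (0, 0, -12/11, -964/429)
Σ b_i: (-7/13)·1 + 17/6·1 + (-19/15)·1 + 5/2·1 = 688/195 ≠ 1 ⇒ order 0.

0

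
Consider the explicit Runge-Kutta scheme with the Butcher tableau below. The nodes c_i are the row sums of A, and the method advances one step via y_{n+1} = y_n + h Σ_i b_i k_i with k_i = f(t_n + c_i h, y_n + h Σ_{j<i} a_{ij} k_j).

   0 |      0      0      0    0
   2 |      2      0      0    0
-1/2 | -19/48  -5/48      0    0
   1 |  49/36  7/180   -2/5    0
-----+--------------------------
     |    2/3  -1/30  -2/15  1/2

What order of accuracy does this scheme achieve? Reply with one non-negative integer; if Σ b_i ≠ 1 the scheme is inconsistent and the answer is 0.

4

b = (2/3, -1/30, -2/15, 1/2)
c = (0, 2, -1/2, 1)
Ac = (0, 0, -5/24, 5/18)
Σ b_i: 2/3·1 + (-1/30)·1 + (-2/15)·1 + 1/2·1 = 1 ✓
b·c: (-1/30)·2 + (-2/15)·(-1/2) + 1/2·1 = 1/2 ✓
b·c²: (-1/30)·4 + (-2/15)·1/4 + 1/2·1 = 1/3 ✓
b·Ac: (-2/15)·(-5/24) + 1/2·5/18 = 1/6 ✓
b·c³: (-1/30)·8 + (-2/15)·(-1/8) + 1/2·1 = 1/4 ✓
b·(c∘Ac): (-2/15)·5/48 + 1/2·5/18 = 1/8 ✓
b·Ac²: (-2/15)·(-5/12) + 1/2·1/18 = 1/12 ✓
b·A²c: 1/2·1/12 = 1/24 ✓; 4 stages ⇒ order 4.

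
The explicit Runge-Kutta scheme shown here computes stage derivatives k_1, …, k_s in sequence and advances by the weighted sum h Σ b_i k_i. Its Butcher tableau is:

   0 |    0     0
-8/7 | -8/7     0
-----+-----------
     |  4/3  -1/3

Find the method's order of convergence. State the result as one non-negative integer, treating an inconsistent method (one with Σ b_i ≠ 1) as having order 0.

b = (4/3, -1/3)
c = (0, -8/7)
Σ b_i: 4/3·1 + (-1/3)·1 = 1 ✓
b·c: (-1/3)·(-8/7) = 8/21 ≠ 1/2 ⇒ order 1.

1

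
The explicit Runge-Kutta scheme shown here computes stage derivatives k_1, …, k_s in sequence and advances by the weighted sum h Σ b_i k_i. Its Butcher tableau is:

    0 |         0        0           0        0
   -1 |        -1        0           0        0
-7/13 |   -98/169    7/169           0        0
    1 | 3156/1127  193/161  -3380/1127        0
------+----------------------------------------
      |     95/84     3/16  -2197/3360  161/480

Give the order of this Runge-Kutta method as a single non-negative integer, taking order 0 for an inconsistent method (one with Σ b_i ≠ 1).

b = (95/84, 3/16, -2197/3360, 161/480)
c = (0, -1, -7/13, 1)
Ac = (0, 0, -7/169, 67/161)
Σ b_i: 95/84·1 + 3/16·1 + (-2197/3360)·1 + 161/480·1 = 1 ✓
b·c: 3/16·(-1) + (-2197/3360)·(-7/13) + 161/480·1 = 1/2 ✓
b·c²: 3/16·1 + (-2197/3360)·49/169 + 161/480·1 = 1/3 ✓
b·Ac: (-2197/3360)·(-7/169) + 161/480·67/161 = 1/6 ✓
b·c³: 3/16·(-1) + (-2197/3360)·(-343/2197) + 161/480·1 = 1/4 ✓
b·(c∘Ac): (-2197/3360)·49/2197 + 161/480·67/161 = 1/8 ✓
b·Ac²: (-2197/3360)·7/169 + 161/480·53/161 = 1/12 ✓
b·A²c: 161/480·20/161 = 1/24 ✓; 4 stages ⇒ order 4.

4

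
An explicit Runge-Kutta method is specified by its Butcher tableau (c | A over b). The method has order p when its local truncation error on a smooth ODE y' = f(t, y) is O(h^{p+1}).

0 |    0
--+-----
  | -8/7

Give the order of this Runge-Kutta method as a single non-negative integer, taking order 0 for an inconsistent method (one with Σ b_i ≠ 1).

b = (-8/7)
c = (0)
Σ b_i: (-8/7)·1 = -8/7 ≠ 1 ⇒ order 0.

0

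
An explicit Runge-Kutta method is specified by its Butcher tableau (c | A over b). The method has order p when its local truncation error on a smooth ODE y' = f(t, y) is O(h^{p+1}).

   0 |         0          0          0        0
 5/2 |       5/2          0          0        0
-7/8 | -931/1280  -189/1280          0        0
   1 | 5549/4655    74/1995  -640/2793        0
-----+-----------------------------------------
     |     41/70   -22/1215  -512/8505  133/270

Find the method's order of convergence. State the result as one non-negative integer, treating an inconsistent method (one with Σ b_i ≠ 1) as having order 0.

b = (41/70, -22/1215, -512/8505, 133/270)
c = (0, 5/2, -7/8, 1)
Ac = (0, 0, -189/512, 39/133)
Σ b_i: 41/70·1 + (-22/1215)·1 + (-512/8505)·1 + 133/270·1 = 1 ✓
b·c: (-22/1215)·5/2 + (-512/8505)·(-7/8) + 133/270·1 = 1/2 ✓
b·c²: (-22/1215)·25/4 + (-512/8505)·49/64 + 133/270·1 = 1/3 ✓
b·Ac: (-512/8505)·(-189/512) + 133/270·39/133 = 1/6 ✓
b·c³: (-22/1215)·125/8 + (-512/8505)·(-343/512) + 133/270·1 = 1/4 ✓
b·(c∘Ac): (-512/8505)·1323/4096 + 133/270·39/133 = 1/8 ✓
b·Ac²: (-512/8505)·(-945/1024) + 133/270·15/266 = 1/12 ✓
b·A²c: 133/270·45/532 = 1/24 ✓; 4 stages ⇒ order 4.

4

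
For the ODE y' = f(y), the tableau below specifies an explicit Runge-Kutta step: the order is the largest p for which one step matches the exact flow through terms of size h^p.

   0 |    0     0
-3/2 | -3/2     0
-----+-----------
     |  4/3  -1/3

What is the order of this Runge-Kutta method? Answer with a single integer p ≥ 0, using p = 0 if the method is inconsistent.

2

b = (4/3, -1/3)
c = (0, -3/2)
Σ b_i: 4/3·1 + (-1/3)·1 = 1 ✓
b·c: (-1/3)·(-3/2) = 1/2 ✓; 2 stages ⇒ order 2.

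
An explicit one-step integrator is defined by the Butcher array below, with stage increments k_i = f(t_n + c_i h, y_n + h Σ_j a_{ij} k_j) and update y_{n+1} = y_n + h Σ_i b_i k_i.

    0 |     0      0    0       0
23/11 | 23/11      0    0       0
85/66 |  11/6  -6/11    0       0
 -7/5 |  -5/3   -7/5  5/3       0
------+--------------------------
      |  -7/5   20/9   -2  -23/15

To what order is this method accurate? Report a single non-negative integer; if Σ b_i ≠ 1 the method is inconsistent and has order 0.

b = (-7/5, 20/9, -2, -23/15)
c = (0, 23/11, 85/66, -7/5)
Ac = (0, 0, -138/121, -773/990)
Σ b_i: (-7/5)·1 + 20/9·1 + (-2)·1 + (-23/15)·1 = -122/45 ≠ 1 ⇒ order 0.

0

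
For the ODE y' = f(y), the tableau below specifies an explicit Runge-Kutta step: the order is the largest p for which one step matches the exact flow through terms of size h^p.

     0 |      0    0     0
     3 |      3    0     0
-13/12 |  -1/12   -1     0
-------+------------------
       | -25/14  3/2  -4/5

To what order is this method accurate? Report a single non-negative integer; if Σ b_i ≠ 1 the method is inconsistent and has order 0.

b = (-25/14, 3/2, -4/5)
c = (0, 3, -13/12)
Ac = (0, 0, -3)
Σ b_i: (-25/14)·1 + 3/2·1 + (-4/5)·1 = -38/35 ≠ 1 ⇒ order 0.

0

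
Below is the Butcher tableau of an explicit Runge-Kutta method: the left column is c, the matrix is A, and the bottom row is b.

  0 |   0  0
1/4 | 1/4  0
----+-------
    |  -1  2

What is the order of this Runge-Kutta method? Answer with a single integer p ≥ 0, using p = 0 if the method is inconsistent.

b = (-1, 2)
c = (0, 1/4)
Σ b_i: (-1)·1 + 2·1 = 1 ✓
b·c: 2·1/4 = 1/2 ✓; 2 stages ⇒ order 2.

2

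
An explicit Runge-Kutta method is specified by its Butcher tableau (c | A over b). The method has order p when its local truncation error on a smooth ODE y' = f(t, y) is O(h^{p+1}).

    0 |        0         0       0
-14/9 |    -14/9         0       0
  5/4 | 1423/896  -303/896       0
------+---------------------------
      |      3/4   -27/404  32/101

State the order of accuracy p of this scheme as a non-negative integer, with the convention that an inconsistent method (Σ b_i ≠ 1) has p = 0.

b = (3/4, -27/404, 32/101)
c = (0, -14/9, 5/4)
Ac = (0, 0, 101/192)
Σ b_i: 3/4·1 + (-27/404)·1 + 32/101·1 = 1 ✓
b·c: (-27/404)·(-14/9) + 32/101·5/4 = 1/2 ✓
b·c²: (-27/404)·196/81 + 32/101·25/16 = 1/3 ✓
b·Ac: 32/101·101/192 = 1/6 ✓; 3 stages ⇒ order 3.

3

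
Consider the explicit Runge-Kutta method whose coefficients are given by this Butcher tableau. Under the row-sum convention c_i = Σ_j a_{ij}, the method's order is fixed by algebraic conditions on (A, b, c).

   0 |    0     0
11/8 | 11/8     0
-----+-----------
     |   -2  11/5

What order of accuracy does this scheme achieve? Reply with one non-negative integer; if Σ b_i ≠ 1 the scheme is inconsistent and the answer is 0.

b = (-2, 11/5)
c = (0, 11/8)
Σ b_i: (-2)·1 + 11/5·1 = 1/5 ≠ 1 ⇒ order 0.

0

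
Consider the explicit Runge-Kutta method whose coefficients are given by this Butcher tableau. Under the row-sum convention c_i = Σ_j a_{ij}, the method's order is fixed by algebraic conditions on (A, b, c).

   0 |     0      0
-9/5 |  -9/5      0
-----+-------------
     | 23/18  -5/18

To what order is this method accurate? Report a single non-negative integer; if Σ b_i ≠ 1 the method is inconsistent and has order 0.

b = (23/18, -5/18)
c = (0, -9/5)
Σ b_i: 23/18·1 + (-5/18)·1 = 1 ✓
b·c: (-5/18)·(-9/5) = 1/2 ✓; 2 stages ⇒ order 2.

2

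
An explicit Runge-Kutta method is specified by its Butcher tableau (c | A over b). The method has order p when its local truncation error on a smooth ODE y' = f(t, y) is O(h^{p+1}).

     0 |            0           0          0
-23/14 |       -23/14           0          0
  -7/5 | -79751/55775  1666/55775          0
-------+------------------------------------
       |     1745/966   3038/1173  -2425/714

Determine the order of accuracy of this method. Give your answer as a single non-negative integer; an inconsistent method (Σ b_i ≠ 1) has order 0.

3

b = (1745/966, 3038/1173, -2425/714)
c = (0, -23/14, -7/5)
Ac = (0, 0, -119/2425)
Σ b_i: 1745/966·1 + 3038/1173·1 + (-2425/714)·1 = 1 ✓
b·c: 3038/1173·(-23/14) + (-2425/714)·(-7/5) = 1/2 ✓
b·c²: 3038/1173·529/196 + (-2425/714)·49/25 = 1/3 ✓
b·Ac: (-2425/714)·(-119/2425) = 1/6 ✓; 3 stages ⇒ order 3.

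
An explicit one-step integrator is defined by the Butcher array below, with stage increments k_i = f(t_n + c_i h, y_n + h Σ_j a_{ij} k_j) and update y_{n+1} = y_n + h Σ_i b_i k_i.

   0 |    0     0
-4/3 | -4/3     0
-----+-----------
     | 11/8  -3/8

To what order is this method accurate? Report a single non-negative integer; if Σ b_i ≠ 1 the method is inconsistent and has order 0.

b = (11/8, -3/8)
c = (0, -4/3)
Σ b_i: 11/8·1 + (-3/8)·1 = 1 ✓
b·c: (-3/8)·(-4/3) = 1/2 ✓; 2 stages ⇒ order 2.

2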